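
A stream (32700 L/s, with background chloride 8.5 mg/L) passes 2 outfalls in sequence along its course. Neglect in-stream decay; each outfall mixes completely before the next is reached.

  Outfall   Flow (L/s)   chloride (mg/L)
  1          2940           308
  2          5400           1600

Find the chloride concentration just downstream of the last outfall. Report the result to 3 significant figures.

239 mg/L

Below outfall 1: Q → 35640 L/s, C = (32700·8.500 + 2940·308.0)/35640 = 33.21 mg/L.
Below outfall 2: Q → 41040 L/s, C = (35640·33.21 + 5400·1600)/41040 = 239.4 mg/L.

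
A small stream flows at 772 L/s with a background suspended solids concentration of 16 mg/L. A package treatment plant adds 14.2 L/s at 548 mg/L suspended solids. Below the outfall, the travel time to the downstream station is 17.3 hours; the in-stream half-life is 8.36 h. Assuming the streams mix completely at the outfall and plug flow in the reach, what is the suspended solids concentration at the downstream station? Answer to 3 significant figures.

Flow-weighted average: C = (772.0·16.00 + 14.20·548.0) / 786.2 = 20130/786.2 = 25.61 mg/L.
Half-life 8.36 h → k = ln 2 / 8.36 = 0.08291 h⁻¹ = 1.990 d⁻¹.
Decay over the reach: 25.61·exp(−kt) = 25.61·0.2383 = 6.102 mg/L.

6.10 mg/L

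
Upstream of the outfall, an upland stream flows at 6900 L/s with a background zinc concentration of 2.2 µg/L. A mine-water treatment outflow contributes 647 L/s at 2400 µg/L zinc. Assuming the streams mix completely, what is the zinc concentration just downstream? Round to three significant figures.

208 µg/L

Mass balance: C = (6900·2.200 + 647.0·2400) / 7547 = 1568000/7547 = 207.8 µg/L.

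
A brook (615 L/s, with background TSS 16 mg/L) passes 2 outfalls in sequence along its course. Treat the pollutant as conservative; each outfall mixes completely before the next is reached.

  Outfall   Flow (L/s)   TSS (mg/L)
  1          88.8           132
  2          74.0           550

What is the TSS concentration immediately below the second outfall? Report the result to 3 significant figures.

After outfall 1: Q = 615.0 + 88.80 = 703.8 L/s; C = (615.0·16.00 + 88.80·132.0)/703.8 = 30.64 mg/L.
After outfall 2: Q = 703.8 + 74.00 = 777.8 L/s; C = (703.8·30.64 + 74.00·550.0)/777.8 = 80.05 mg/L.

80.0 mg/L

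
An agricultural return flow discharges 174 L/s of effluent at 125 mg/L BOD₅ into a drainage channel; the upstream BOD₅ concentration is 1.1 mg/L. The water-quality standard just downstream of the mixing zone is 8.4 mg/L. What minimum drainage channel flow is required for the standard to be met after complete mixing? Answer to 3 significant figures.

2780 L/s

Set C_mix = 8.4: (Q·1.100 + 174.0·125.0) / (Q + 174.0) = 8.4
→ Q = 174.0·(125.0 − 8.4)/(8.4 − 1.100) = 2779 L/s.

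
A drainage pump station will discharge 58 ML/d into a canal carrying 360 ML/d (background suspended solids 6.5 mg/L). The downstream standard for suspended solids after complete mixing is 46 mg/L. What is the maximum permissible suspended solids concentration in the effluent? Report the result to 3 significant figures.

291 mg/L

At the limit, (Qr·Cr + Qe·Cₑ)/(Qr + Qe) = 46:
Cₑ = (418.0·46 − 360.0·6.500) / 58.00 = 291.2 mg/L.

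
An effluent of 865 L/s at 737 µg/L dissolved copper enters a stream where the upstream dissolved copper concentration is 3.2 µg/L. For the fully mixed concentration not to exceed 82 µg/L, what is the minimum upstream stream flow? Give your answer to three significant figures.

Set C_mix = 82: (Q·3.200 + 865.0·737.0) / (Q + 865.0) = 82
→ Q = 865.0·(737.0 − 82)/(82 − 3.200) = 7190 L/s.

7190 L/s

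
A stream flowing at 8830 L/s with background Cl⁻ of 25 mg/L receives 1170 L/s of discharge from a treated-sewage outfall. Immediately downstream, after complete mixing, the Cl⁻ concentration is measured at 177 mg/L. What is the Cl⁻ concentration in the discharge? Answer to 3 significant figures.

1320 mg/L

Mass balance: 8830·25.00 + 1170·Cₑ = 10000·177.0
→ Cₑ = (10000·177.0 − 8830·25.00) / 1170 = 1324 mg/L.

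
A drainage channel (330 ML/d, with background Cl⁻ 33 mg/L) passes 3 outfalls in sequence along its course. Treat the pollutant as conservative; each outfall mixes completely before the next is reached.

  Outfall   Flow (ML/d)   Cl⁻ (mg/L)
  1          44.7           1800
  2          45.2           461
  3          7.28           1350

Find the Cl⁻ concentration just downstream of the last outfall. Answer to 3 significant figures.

Below outfall 1: Q → 374.7 ML/d, C = (330.0·33.00 + 44.70·1800)/374.7 = 243.8 mg/L.
Below outfall 2: Q → 419.9 ML/d, C = (374.7·243.8 + 45.20·461.0)/419.9 = 267.2 mg/L.
Below outfall 3: Q → 427.2 ML/d, C = (419.9·267.2 + 7.280·1350)/427.2 = 285.6 mg/L.

286 mg/L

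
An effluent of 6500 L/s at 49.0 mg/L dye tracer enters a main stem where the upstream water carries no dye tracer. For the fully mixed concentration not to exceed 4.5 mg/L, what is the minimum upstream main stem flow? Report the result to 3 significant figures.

Set C_mix = 4.5: (Q·0 + 6500·49.00) / (Q + 6500) = 4.5
→ Q = 6500·(49.00 − 4.5)/(4.5 − 0) = 64280 L/s.

64300 L/s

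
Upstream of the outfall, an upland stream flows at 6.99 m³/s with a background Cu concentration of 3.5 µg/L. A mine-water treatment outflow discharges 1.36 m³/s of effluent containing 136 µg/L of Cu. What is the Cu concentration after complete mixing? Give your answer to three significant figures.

25.1 µg/L

Conservation of mass: C = (6.990·3.500 + 1.360·136.0) / 8.350 = 209.4/8.350 = 25.08 µg/L.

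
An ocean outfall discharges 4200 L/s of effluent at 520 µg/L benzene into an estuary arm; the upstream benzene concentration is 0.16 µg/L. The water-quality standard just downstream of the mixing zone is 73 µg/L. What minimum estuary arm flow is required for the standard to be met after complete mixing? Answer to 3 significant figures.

Set C_mix = 73: (Q·0.1600 + 4200·520.0) / (Q + 4200) = 73
→ Q = 4200·(520.0 − 73)/(73 − 0.1600) = 25770 L/s.

25800 L/s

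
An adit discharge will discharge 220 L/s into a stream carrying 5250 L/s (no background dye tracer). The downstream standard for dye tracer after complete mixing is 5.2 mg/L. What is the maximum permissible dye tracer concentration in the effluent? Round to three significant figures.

At the limit, (Qr·Cr + Qe·Cₑ)/(Qr + Qe) = 5.2:
Cₑ = (5470·5.2 − 5250·0) / 220.0 = 129.3 mg/L.

129 mg/L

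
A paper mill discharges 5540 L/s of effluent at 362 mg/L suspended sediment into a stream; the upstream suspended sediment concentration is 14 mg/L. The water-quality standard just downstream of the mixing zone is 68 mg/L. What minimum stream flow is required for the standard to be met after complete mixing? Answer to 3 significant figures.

Set C_mix = 68: (Q·14.00 + 5540·362.0) / (Q + 5540) = 68
→ Q = 5540·(362.0 − 68)/(68 − 14.00) = 30160 L/s.

30200 L/s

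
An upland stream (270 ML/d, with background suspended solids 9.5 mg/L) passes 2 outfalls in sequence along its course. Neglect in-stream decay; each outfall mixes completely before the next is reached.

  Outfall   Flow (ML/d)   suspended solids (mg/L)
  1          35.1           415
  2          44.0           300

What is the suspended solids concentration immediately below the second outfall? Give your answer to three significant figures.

86.9 mg/L

After outfall 1: Q = 270.0 + 35.10 = 305.1 ML/d; C = (270.0·9.500 + 35.10·415.0)/305.1 = 56.15 mg/L.
After outfall 2: Q = 305.1 + 44.00 = 349.1 ML/d; C = (305.1·56.15 + 44.00·300.0)/349.1 = 86.88 mg/L.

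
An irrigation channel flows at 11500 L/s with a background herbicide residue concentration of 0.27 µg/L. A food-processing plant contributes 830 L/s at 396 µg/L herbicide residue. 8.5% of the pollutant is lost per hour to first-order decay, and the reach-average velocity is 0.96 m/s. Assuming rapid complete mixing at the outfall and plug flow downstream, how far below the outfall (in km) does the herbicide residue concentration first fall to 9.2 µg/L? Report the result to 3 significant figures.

Conservation of mass: C = (11500·0.2700 + 830.0·396.0) / 12330 = 331800/12330 = 26.91 µg/L.
8.5%/h lost → k = −ln(1 − 0.085) = 0.08883 h⁻¹.
Set 26.91·exp(−k·t) = 9.2 → t = ln(26.91/9.2)/k = 43490 s = 12.08 h.
Distance = v·t = 0.96·43490 = 41750 m = 41.75 km.

41.8 km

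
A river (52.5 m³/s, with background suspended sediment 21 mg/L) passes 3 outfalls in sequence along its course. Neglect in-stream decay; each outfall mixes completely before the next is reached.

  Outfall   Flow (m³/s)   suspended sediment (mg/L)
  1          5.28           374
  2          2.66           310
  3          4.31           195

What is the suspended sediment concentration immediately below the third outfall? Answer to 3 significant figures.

Outfall 1: combined Q = 57.78 m³/s; C = (52.50·21.00 + 5.280·374.0)/57.78 = 53.26 mg/L.
Outfall 2: combined Q = 60.44 m³/s; C = (57.78·53.26 + 2.660·310.0)/60.44 = 64.56 mg/L.
Outfall 3: combined Q = 64.75 m³/s; C = (60.44·64.56 + 4.310·195.0)/64.75 = 73.24 mg/L.

73.2 mg/L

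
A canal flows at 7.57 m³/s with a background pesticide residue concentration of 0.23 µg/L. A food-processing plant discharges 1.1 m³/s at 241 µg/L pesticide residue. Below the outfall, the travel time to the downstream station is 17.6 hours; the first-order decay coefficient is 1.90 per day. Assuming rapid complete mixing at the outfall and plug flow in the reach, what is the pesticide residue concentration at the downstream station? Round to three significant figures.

7.64 µg/L

After mixing, C = (7.570·0.2300 + 1.100·241.0) / 8.670 = 266.8/8.670 = 30.78 µg/L.
Applying C = C₀e^(−kt): 30.78 × 0.2482 = 7.640 µg/L.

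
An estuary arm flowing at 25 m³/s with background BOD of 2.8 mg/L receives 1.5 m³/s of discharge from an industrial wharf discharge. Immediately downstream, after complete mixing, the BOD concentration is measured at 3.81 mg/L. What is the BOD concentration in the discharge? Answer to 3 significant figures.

Mass balance: 25.00·2.800 + 1.500·Cₑ = 26.50·3.810
→ Cₑ = (26.50·3.810 − 25.00·2.800) / 1.500 = 20.64 mg/L.

20.6 mg/L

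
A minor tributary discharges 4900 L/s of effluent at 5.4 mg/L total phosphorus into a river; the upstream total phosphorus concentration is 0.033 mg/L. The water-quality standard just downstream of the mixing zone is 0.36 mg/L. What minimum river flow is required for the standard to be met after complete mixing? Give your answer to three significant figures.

Set C_mix = 0.36: (Q·0.03300 + 4900·5.400) / (Q + 4900) = 0.36
→ Q = 4900·(5.400 − 0.36)/(0.36 − 0.03300) = 75520 L/s.

75500 L/s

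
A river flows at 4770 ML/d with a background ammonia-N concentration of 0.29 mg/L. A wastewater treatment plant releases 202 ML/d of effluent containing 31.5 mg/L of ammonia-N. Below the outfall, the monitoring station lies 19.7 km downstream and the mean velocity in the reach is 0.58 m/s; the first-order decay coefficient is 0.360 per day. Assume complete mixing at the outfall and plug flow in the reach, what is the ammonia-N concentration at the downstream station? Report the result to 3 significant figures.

After mixing, C = (4770·0.2900 + 202.0·31.50) / 4972 = 7746/4972 = 1.558 mg/L.
Travel time t = 19.7·1000 / 0.58 = 33970 s = 9.435 h.
Decay over the reach: 1.558·exp(−kt) = 1.558·0.8680 = 1.352 mg/L.

1.35 mg/L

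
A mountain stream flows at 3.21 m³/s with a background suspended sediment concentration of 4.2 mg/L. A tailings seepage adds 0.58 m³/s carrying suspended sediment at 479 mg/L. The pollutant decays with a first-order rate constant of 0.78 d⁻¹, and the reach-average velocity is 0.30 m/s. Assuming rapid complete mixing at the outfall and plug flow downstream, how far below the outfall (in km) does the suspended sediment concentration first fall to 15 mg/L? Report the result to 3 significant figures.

54.3 km

Mass balance: C = (3.210·4.200 + 0.5800·479.0) / 3.790 = 291.3/3.790 = 76.86 mg/L.
Set 76.86·exp(−k·t) = 15 → t = ln(76.86/15)/k = 181000 s = 50.28 h.
Distance = v·t = 0.30·181000 = 54300 m = 54.30 km.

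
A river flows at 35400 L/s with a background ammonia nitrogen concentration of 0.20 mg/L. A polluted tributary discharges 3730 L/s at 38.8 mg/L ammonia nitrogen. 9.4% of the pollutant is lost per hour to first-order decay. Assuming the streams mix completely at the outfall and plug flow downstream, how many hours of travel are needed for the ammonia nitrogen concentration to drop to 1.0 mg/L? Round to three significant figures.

13.7 h

Conservation of mass: C = (35400·0.2000 + 3730·38.80) / 39130 = 151800/39130 = 3.879 mg/L.
9.4%/h lost → k = −ln(1 − 0.094) = 0.09872 h⁻¹.
3.879·exp(−k·t) = 1.0 → t = ln(3.879/1.0)/k = 49440 s = 13.73 h.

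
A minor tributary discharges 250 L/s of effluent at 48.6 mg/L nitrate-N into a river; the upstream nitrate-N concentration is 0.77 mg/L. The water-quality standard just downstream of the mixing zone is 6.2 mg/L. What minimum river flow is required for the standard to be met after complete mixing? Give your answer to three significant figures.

Set C_mix = 6.2: (Q·0.7700 + 250.0·48.60) / (Q + 250.0) = 6.2
→ Q = 250.0·(48.60 − 6.2)/(6.2 − 0.7700) = 1952 L/s.

1950 L/s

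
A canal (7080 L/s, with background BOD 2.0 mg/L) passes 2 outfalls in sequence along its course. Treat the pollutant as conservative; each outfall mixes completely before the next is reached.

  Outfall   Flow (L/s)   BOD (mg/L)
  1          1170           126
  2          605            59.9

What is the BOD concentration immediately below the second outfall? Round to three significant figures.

Below outfall 1: Q → 8250 L/s, C = (7080·2.000 + 1170·126.0)/8250 = 19.59 mg/L.
Below outfall 2: Q → 8855 L/s, C = (8250·19.59 + 605.0·59.90)/8855 = 22.34 mg/L.

22.3 mg/L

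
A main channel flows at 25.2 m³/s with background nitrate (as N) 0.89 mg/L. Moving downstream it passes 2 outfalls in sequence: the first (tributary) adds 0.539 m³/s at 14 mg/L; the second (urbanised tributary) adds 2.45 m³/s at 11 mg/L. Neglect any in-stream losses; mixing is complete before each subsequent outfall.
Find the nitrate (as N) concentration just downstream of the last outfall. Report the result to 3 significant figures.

Below outfall 1: Q → 25.74 m³/s, C = (25.20·0.8900 + 0.5390·14.00)/25.74 = 1.165 mg/L.
Below outfall 2: Q → 28.19 m³/s, C = (25.74·1.165 + 2.450·11.00)/28.19 = 2.019 mg/L.

2.02 mg/L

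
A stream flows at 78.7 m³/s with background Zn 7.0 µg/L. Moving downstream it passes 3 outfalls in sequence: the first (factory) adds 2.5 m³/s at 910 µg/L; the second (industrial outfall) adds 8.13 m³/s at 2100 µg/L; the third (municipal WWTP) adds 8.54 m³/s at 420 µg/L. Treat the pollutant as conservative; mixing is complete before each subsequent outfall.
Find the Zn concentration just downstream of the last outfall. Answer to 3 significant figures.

After outfall 1: Q = 78.70 + 2.500 = 81.20 m³/s; C = (78.70·7.000 + 2.500·910.0)/81.20 = 34.80 µg/L.
After outfall 2: Q = 81.20 + 8.130 = 89.33 m³/s; C = (81.20·34.80 + 8.130·2100)/89.33 = 222.8 µg/L.
After outfall 3: Q = 89.33 + 8.540 = 97.87 m³/s; C = (89.33·222.8 + 8.540·420.0)/97.87 = 240.0 µg/L.

240 µg/L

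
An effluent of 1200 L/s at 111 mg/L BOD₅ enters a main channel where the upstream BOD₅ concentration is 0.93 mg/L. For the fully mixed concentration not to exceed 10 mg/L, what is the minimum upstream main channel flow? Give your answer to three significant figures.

13400 L/s

Set C_mix = 10: (Q·0.9300 + 1200·111.0) / (Q + 1200) = 10
→ Q = 1200·(111.0 − 10)/(10 − 0.9300) = 13360 L/s.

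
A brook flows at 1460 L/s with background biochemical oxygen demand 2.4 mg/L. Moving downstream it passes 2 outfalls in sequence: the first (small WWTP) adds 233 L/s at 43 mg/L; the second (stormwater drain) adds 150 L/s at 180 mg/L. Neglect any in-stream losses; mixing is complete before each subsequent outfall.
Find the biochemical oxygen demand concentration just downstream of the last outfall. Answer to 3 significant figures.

22.0 mg/L

After outfall 1: Q = 1460 + 233.0 = 1693 L/s; C = (1460·2.400 + 233.0·43.00)/1693 = 7.988 mg/L.
After outfall 2: Q = 1693 + 150.0 = 1843 L/s; C = (1693·7.988 + 150.0·180.0)/1843 = 21.99 mg/L.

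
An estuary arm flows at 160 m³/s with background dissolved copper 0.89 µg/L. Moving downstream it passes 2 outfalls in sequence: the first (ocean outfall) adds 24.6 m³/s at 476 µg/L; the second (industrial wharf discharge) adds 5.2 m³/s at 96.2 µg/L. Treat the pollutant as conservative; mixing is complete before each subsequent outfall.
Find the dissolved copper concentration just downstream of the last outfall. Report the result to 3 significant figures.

After outfall 1: Q = 160.0 + 24.60 = 184.6 m³/s; C = (160.0·0.8900 + 24.60·476.0)/184.6 = 64.20 µg/L.
After outfall 2: Q = 184.6 + 5.200 = 189.8 m³/s; C = (184.6·64.20 + 5.200·96.20)/189.8 = 65.08 µg/L.

65.1 µg/L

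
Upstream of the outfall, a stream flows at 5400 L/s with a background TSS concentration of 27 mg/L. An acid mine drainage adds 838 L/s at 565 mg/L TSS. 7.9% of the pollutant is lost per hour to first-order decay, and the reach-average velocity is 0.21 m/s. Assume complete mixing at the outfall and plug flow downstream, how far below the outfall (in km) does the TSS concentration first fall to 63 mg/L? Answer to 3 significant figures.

After mixing, C = (5400·27.00 + 838.0·565.0) / 6238 = 619300/6238 = 99.27 mg/L.
7.9%/h lost → k = −ln(1 − 0.079) = 0.08230 h⁻¹.
Set 99.27·exp(−k·t) = 63 → t = ln(99.27/63)/k = 19890 s = 5.526 h.
Distance = v·t = 0.21·19890 = 4178 m = 4.178 km.

4.18 km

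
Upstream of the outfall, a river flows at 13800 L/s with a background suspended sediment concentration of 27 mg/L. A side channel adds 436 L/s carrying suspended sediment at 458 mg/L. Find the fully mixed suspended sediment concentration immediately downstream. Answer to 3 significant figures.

Mass balance: C = (13800·27.00 + 436.0·458.0) / 14240 = 572300/14240 = 40.20 mg/L.

40.2 mg/L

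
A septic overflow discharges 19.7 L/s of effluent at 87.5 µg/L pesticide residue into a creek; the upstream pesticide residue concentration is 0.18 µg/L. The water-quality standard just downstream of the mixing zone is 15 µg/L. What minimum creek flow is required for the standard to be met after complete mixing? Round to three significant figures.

96.4 L/s

Set C_mix = 15: (Q·0.1800 + 19.70·87.50) / (Q + 19.70) = 15
→ Q = 19.70·(87.50 − 15)/(15 − 0.1800) = 96.37 L/s.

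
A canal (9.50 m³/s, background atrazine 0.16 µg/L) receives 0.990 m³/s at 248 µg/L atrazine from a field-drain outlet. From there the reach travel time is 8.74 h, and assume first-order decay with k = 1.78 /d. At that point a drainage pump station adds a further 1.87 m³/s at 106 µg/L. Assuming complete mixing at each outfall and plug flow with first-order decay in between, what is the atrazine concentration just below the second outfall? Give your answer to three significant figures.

Conservation of mass: C = (9.500·0.1600 + 0.9900·248.0) / 10.49 = 247.0/10.49 = 23.55 µg/L; combined flow 10.49 m³/s.
Decay over the reach: 23.55·exp(−kt) = 23.55·0.5230 = 12.32 µg/L.
At the second outfall, C = (10.49·12.32 + 1.870·106.0) / (10.49 + 1.870) = 26.49 µg/L.

26.5 µg/L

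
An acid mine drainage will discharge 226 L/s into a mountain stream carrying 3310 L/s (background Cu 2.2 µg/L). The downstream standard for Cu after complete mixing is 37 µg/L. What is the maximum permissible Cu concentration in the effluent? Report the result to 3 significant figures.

547 µg/L

At the limit, (Qr·Cr + Qe·Cₑ)/(Qr + Qe) = 37:
Cₑ = (3536·37 − 3310·2.200) / 226.0 = 546.7 µg/L.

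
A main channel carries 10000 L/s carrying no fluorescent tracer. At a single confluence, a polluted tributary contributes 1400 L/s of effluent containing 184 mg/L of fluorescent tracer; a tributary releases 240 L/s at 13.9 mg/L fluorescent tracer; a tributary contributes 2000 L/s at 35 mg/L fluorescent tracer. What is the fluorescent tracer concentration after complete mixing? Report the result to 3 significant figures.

24.3 mg/L

Conservation of mass: C = (10000·0 + 1400·184.0 + 240.0·13.90 + 2000·35.00) / 13640 = 330900/13640 = 24.26 mg/L.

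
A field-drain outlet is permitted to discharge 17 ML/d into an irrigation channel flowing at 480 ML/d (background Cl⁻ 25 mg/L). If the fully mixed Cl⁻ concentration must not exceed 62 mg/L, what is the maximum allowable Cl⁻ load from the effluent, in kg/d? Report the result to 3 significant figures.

Mass balance at the limit: 480.0·25.00 + 17.00·Cₑ = 497.0·62 → Cₑ = 1107 mg/L.
17.00 ML/d = 0.1968 m³/s. Load = 0.1968 m³/s × 1107 g/m³ × 86 400 s/d = 18810 kg/d.

18800 kg/d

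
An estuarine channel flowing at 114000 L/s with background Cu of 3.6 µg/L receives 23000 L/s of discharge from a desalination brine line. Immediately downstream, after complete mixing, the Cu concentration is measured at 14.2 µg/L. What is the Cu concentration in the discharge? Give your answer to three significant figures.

66.7 µg/L

Mass balance: 114000·3.600 + 23000·Cₑ = 137000·14.20
→ Cₑ = (137000·14.20 − 114000·3.600) / 23000 = 66.74 µg/L.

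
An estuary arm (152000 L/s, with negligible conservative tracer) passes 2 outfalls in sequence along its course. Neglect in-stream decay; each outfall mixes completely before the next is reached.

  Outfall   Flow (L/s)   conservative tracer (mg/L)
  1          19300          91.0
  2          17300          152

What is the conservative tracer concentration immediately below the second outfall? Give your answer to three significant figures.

23.3 mg/L

After outfall 1: Q = 152000 + 19300 = 171300 L/s; C = (152000·0 + 19300·91.00)/171300 = 10.25 mg/L.
After outfall 2: Q = 171300 + 17300 = 188600 L/s; C = (171300·10.25 + 17300·152.0)/188600 = 23.26 mg/L.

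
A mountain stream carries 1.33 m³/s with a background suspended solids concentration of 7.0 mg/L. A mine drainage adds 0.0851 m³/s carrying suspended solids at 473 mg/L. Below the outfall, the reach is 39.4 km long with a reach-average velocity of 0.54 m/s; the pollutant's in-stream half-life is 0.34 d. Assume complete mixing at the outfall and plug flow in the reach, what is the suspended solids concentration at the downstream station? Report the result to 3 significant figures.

Conservation of mass: C = (1.330·7.000 + 0.08510·473.0) / 1.415 = 49.56/1.415 = 35.02 mg/L.
Travel time t = 39.4·1000 / 0.54 = 72960 s = 20.27 h.
Half-life 0.34 d → k = ln 2 / 0.34 = 2.039 d⁻¹.
Decay over the reach: 35.02·exp(−kt) = 35.02·0.1788 = 6.261 mg/L.

6.26 mg/L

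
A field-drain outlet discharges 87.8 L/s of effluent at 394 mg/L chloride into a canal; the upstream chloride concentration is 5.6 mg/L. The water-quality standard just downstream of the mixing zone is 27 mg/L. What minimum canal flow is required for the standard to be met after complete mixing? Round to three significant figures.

1510 L/s

Set C_mix = 27: (Q·5.600 + 87.80·394.0) / (Q + 87.80) = 27
→ Q = 87.80·(394.0 − 27)/(27 − 5.600) = 1506 L/s.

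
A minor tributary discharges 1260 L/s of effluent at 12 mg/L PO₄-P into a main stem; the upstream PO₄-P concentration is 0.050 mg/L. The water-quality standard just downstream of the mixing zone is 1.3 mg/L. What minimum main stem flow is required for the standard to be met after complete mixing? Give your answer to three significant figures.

10800 L/s

Set C_mix = 1.3: (Q·0.05000 + 1260·12.00) / (Q + 1260) = 1.3
→ Q = 1260·(12.00 − 1.3)/(1.3 − 0.05000) = 10790 L/s.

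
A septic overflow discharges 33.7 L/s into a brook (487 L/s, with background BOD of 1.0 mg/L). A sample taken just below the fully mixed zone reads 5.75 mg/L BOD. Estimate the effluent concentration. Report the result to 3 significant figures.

74.4 mg/L

Mass balance: 487.0·1.000 + 33.70·Cₑ = 520.7·5.750
→ Cₑ = (520.7·5.750 − 487.0·1.000) / 33.70 = 74.39 mg/L.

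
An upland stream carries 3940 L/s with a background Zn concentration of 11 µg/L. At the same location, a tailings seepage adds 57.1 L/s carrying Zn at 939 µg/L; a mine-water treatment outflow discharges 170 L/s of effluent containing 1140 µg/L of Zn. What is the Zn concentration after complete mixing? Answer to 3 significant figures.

Mixed concentration C = ΣQC/ΣQ = (3940·11.00 + 57.10·939.0 + 170.0·1140) / 4167 = 290800/4167 = 69.77 µg/L.

69.8 µg/L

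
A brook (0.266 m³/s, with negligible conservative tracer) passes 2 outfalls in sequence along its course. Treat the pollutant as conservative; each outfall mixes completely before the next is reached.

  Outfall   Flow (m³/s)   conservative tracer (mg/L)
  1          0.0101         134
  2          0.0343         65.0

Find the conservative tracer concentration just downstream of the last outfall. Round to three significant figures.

After outfall 1: Q = 0.2660 + 0.01010 = 0.2761 m³/s; C = (0.2660·0 + 0.01010·134.0)/0.2761 = 4.902 mg/L.
After outfall 2: Q = 0.2761 + 0.03430 = 0.3104 m³/s; C = (0.2761·4.902 + 0.03430·65.00)/0.3104 = 11.54 mg/L.

11.5 mg/L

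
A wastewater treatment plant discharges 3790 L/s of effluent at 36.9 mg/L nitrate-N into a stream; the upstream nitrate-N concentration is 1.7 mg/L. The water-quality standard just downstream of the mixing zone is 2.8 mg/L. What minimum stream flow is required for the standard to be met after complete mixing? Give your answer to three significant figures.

Set C_mix = 2.8: (Q·1.700 + 3790·36.90) / (Q + 3790) = 2.8
→ Q = 3790·(36.90 − 2.8)/(2.8 − 1.700) = 117500 L/s.

117000 L/s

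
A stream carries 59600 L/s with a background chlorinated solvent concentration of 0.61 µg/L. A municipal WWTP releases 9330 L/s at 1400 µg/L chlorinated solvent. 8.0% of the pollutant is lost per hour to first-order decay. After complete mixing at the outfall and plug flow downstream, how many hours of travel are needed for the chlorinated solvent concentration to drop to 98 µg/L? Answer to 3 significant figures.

Conservation of mass: C = (59600·0.6100 + 9330·1400) / 68930 = 13100000/68930 = 190.0 µg/L.
8.0%/h lost → k = −ln(1 − 0.08) = 0.08338 h⁻¹.
190.0·exp(−k·t) = 98 → t = ln(190.0/98)/k = 28590 s = 7.942 h.

7.94 h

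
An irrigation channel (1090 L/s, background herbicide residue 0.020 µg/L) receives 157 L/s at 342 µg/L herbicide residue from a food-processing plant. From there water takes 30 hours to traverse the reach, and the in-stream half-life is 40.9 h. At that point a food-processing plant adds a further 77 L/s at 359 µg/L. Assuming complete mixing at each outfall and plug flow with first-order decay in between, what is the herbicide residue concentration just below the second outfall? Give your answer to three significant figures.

Conservation of mass: C = (1090·0.02000 + 157.0·342.0) / 1247 = 53720/1247 = 43.08 µg/L; combined flow 1247 L/s.
Half-life 40.9 h → k = ln 2 / 40.9 = 0.01695 h⁻¹ = 0.4067 d⁻¹.
First-order decay: C = 43.08·exp(−k·t) = 43.08·0.6014 = 25.91 µg/L.
At the second outfall, C = (1247·25.91 + 77.00·359.0) / (1247 + 77.00) = 45.28 µg/L.

45.3 µg/L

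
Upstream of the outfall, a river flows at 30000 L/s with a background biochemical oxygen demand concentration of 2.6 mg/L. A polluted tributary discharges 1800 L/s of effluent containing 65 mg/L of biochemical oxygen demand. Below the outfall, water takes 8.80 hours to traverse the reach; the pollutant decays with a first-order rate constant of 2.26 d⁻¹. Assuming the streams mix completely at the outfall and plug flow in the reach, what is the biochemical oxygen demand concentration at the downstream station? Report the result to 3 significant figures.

Conservation of mass: C = (30000·2.600 + 1800·65.00) / 31800 = 195000/31800 = 6.132 mg/L.
Applying C = C₀e^(−kt): 6.132 × 0.4366 = 2.677 mg/L.

2.68 mg/L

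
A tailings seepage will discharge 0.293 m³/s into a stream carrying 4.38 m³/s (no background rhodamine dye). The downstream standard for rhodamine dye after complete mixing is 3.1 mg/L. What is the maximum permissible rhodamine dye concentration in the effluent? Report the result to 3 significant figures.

At the limit, (Qr·Cr + Qe·Cₑ)/(Qr + Qe) = 3.1:
Cₑ = (4.673·3.1 − 4.380·0) / 0.2930 = 49.44 mg/L.

49.4 mg/L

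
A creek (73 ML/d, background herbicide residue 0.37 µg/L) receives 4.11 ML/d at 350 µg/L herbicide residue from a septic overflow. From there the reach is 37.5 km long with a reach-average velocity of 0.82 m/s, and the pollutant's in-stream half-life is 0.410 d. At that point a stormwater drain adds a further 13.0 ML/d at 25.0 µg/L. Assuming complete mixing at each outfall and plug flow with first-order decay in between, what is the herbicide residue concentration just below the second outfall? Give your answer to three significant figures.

Mixed concentration C = ΣQC/ΣQ = (73.00·0.3700 + 4.110·350.0) / 77.11 = 1466/77.11 = 19.01 µg/L; combined flow 77.11 ML/d.
Travel time t = 37.5·1000 / 0.82 = 45730 s = 12.70 h.
Half-life 0.410 d → k = ln 2 / 0.410 = 1.691 d⁻¹.
Applying C = C₀e^(−kt): 19.01 × 0.4087 = 7.767 µg/L.
At the second outfall, C = (77.11·7.767 + 13.00·25.00) / (77.11 + 13.00) = 10.25 µg/L.

10.3 µg/L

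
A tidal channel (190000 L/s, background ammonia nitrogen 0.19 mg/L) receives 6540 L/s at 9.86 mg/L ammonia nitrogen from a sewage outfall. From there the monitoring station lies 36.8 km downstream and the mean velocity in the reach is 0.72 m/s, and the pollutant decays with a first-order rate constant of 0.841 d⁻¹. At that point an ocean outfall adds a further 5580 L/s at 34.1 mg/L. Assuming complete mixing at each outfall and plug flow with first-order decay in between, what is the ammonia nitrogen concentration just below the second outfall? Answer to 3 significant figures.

1.24 mg/L

Conservation of mass: C = (190000·0.1900 + 6540·9.860) / 196500 = 100600/196500 = 0.5118 mg/L; combined flow 196500 L/s.
Travel time t = 36.8·1000 / 0.72 = 51110 s = 14.20 h.
Applying C = C₀e^(−kt): 0.5118 × 0.6080 = 0.3112 mg/L.
Second outfall: C = (196500·0.3112 + 5580·34.10)/202100 = 1.244 mg/L.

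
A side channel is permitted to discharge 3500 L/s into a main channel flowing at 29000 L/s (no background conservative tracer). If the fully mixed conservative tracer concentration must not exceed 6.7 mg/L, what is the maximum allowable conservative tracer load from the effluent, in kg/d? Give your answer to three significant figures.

18800 kg/d

Mass balance at the limit: 29000·0 + 3500·Cₑ = 32500·6.7 → Cₑ = 62.21 mg/L.
3500 L/s = 3.500 m³/s. Load = 3.500 m³/s × 62.21 g/m³ × 86 400 s/d = 18810 kg/d.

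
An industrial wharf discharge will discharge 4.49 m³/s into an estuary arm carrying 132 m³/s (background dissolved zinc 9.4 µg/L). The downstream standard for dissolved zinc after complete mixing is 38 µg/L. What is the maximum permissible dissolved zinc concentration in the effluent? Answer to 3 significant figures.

879 µg/L

At the limit, (Qr·Cr + Qe·Cₑ)/(Qr + Qe) = 38:
Cₑ = (136.5·38 − 132.0·9.400) / 4.490 = 878.8 µg/L.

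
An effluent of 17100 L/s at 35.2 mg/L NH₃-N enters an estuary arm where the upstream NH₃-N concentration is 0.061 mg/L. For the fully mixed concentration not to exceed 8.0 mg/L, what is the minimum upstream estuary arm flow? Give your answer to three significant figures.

Set C_mix = 8.0: (Q·0.06100 + 17100·35.20) / (Q + 17100) = 8.0
→ Q = 17100·(35.20 − 8.0)/(8.0 − 0.06100) = 58590 L/s.

58600 L/s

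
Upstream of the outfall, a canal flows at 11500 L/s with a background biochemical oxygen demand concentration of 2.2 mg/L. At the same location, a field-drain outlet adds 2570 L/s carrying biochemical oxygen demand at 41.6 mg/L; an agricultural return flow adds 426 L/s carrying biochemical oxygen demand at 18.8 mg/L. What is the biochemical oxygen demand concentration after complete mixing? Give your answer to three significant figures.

9.67 mg/L

Mass balance: C = (11500·2.200 + 2570·41.60 + 426.0·18.80) / 14500 = 140200/14500 = 9.673 mg/L.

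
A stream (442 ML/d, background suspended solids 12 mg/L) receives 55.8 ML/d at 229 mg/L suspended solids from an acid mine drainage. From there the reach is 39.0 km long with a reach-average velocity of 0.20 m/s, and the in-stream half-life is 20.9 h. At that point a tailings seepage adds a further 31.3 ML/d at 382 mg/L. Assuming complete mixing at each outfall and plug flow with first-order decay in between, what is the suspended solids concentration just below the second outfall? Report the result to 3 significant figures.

After mixing, C = (442.0·12.00 + 55.80·229.0) / 497.8 = 18080/497.8 = 36.32 mg/L; combined flow 497.8 ML/d.
Travel time t = 39.0·1000 / 0.20 = 195000 s = 54.17 h.
Half-life 20.9 h → k = ln 2 / 20.9 = 0.03316 h⁻¹ = 0.7960 d⁻¹.
First-order decay: C = 36.32·exp(−k·t) = 36.32·0.1659 = 6.026 mg/L.
At the second outfall, C = (497.8·6.026 + 31.30·382.0) / (497.8 + 31.30) = 28.27 mg/L.

28.3 mg/L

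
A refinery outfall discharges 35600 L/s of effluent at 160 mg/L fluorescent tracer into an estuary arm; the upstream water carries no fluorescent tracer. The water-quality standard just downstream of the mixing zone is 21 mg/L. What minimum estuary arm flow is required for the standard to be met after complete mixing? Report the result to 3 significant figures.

Set C_mix = 21: (Q·0 + 35600·160.0) / (Q + 35600) = 21
→ Q = 35600·(160.0 − 21)/(21 − 0) = 235600 L/s.

236000 L/s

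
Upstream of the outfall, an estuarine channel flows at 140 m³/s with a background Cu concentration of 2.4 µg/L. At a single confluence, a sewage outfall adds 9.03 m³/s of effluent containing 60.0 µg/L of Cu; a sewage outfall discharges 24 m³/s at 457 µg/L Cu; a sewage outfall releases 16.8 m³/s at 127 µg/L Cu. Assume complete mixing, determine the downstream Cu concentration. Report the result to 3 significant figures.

73.6 µg/L

Mass balance: C = (140.0·2.400 + 9.030·60.00 + 24.00·457.0 + 16.80·127.0) / 189.8 = 13980/189.8 = 73.64 µg/L.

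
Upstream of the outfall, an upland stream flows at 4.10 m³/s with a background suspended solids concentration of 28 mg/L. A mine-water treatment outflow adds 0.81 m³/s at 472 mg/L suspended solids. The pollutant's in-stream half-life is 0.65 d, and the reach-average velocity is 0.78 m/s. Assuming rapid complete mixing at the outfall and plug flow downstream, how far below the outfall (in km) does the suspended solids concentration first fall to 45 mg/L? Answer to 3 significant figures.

Mass balance: C = (4.100·28.00 + 0.8100·472.0) / 4.910 = 497.1/4.910 = 101.2 mg/L.
Half-life 0.65 d → k = ln 2 / 0.65 = 1.066 d⁻¹.
Set 101.2·exp(−k·t) = 45 → t = ln(101.2/45)/k = 65700 s = 18.25 h.
Distance = v·t = 0.78·65700 = 51250 m = 51.25 km.

51.2 km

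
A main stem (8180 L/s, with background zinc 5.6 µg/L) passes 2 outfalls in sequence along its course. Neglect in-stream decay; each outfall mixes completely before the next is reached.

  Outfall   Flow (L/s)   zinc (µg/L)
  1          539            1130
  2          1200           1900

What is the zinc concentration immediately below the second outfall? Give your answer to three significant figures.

296 µg/L

After outfall 1: Q = 8180 + 539.0 = 8719 L/s; C = (8180·5.600 + 539.0·1130)/8719 = 75.11 µg/L.
After outfall 2: Q = 8719 + 1200 = 9919 L/s; C = (8719·75.11 + 1200·1900)/9919 = 295.9 µg/L.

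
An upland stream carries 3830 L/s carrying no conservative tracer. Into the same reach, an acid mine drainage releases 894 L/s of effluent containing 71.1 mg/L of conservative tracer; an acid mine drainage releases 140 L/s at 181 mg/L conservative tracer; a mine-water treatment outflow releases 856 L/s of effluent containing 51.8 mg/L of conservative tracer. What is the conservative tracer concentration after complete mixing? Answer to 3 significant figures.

Mixed concentration C = ΣQC/ΣQ = (3830·0 + 894.0·71.10 + 140.0·181.0 + 856.0·51.80) / 5720 = 133200/5720 = 23.29 mg/L.

23.3 mg/L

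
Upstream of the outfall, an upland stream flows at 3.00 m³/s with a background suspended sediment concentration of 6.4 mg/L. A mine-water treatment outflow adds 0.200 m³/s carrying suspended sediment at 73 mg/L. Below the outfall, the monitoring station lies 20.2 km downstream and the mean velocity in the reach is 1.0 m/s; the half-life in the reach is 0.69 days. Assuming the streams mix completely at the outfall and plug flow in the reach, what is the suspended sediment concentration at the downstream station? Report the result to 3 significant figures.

8.35 mg/L

Mass balance: C = (3.000·6.400 + 0.2000·73.00) / 3.200 = 33.80/3.200 = 10.56 mg/L.
Travel time t = 20.2·1000 / 1.0 = 20200 s = 5.611 h.
Half-life 0.69 d → k = ln 2 / 0.69 = 1.005 d⁻¹.
Decay over the reach: 10.56·exp(−kt) = 10.56·0.7907 = 8.352 mg/L.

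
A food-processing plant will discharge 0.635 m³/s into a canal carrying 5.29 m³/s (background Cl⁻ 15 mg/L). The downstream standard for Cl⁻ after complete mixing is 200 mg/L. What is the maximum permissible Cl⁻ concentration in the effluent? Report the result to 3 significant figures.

1740 mg/L

At the limit, (Qr·Cr + Qe·Cₑ)/(Qr + Qe) = 200:
Cₑ = (5.925·200 − 5.290·15.00) / 0.6350 = 1741 mg/L.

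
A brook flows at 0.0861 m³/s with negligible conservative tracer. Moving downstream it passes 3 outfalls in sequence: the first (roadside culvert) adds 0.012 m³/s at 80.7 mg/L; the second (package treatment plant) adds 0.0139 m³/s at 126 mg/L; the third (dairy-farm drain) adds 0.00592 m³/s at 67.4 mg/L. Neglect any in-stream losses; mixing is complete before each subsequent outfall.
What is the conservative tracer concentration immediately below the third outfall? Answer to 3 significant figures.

After outfall 1: Q = 0.08610 + 0.01200 = 0.09810 m³/s; C = (0.08610·0 + 0.01200·80.70)/0.09810 = 9.872 mg/L.
After outfall 2: Q = 0.09810 + 0.01390 = 0.1120 m³/s; C = (0.09810·9.872 + 0.01390·126.0)/0.1120 = 24.28 mg/L.
After outfall 3: Q = 0.1120 + 0.005920 = 0.1179 m³/s; C = (0.1120·24.28 + 0.005920·67.40)/0.1179 = 26.45 mg/L.

26.4 mg/L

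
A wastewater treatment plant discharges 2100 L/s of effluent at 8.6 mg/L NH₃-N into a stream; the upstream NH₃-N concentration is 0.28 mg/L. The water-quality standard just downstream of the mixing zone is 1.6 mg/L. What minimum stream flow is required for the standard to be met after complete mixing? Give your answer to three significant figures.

Set C_mix = 1.6: (Q·0.2800 + 2100·8.600) / (Q + 2100) = 1.6
→ Q = 2100·(8.600 − 1.6)/(1.6 − 0.2800) = 11140 L/s.

11100 L/s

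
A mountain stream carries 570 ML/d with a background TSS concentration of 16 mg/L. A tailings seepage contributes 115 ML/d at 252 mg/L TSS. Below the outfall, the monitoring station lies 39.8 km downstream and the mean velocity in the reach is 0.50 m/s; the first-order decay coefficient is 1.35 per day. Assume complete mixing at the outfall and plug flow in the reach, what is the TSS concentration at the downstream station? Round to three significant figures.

Mass balance: C = (570.0·16.00 + 115.0·252.0) / 685.0 = 38100/685.0 = 55.62 mg/L.
Travel time t = 39.8·1000 / 0.50 = 79600 s = 22.11 h.
After decay, C = 55.62 × e^(−kt) = 55.62 × 0.2883 = 16.04 mg/L.

16.0 mg/L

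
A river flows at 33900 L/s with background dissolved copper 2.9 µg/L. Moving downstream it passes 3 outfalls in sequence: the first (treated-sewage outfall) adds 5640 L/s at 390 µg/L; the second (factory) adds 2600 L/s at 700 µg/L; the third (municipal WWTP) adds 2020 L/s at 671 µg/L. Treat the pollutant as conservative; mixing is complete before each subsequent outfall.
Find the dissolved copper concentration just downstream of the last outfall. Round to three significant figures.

124 µg/L

Outfall 1: combined Q = 39540 L/s; C = (33900·2.900 + 5640·390.0)/39540 = 58.12 µg/L.
Outfall 2: combined Q = 42140 L/s; C = (39540·58.12 + 2600·700.0)/42140 = 97.72 µg/L.
Outfall 3: combined Q = 44160 L/s; C = (42140·97.72 + 2020·671.0)/44160 = 123.9 µg/L.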